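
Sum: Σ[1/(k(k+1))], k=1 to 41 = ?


1/(k(k+1)) = 1/k - 1/(k+1) (partial fractions)
Telescoping: Σ = 1 - 1/42 = 41/42

Sum = 41/42


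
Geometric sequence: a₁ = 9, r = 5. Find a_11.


aₙ = a₁·r^(n-1)
= 9×5^10
= 9×9765625
= 87890625

a_11 = 87890625


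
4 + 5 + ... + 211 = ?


Σₖ₌4^211 k = Σₖ₌₁^211 k − Σₖ₌₁^3 k
= 211·212/2 − 3·4/2
= 22366 − 6 = 22360

Σk = 22360


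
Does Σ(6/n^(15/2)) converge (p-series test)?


p-series test: Σ c/n^p converges if p > 1, diverges if p ≤ 1 (constant c > 0 doesn't affect convergence).
p = 15/2
15/2 > 1 → CONVERGES

Converges (p = 15/2 > 1)


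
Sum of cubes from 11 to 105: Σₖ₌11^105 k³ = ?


Σₖ₌11^105 k³ = [105·106/2]² − [10·11/2]²
= 30969225 − 3025 = 30966200

Σk³ = 30966200


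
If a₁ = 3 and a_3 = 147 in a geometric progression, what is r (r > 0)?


r^(n-1) = aₙ/a₁
r^2 = 147/3 = 49
r = 49^(1/2)
= ±7; taking r > 0 gives r = 7

r = 7


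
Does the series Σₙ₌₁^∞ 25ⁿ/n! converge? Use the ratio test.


aₙ = 25^n/n!
a_{n+1}/aₙ = 25^(n+1)/(n+1)! × n!/25^n
= 25/(n+1)
L = lim(n→∞) 25/(n+1) = 0
L < 1 → series CONVERGES

Converges (ratio test: L = 0 < 1)


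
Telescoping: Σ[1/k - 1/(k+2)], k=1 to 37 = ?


Telescoping with gap 2: two head and two tail terms survive.
= (1 + 1/2) - (1/38 + 1/39)
= 3/2 - 1/38 - 1/39 = 1073/741

Sum = 1073/741


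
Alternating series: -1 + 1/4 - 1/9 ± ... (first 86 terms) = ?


S = -1 + 1/4 - 1/9 + 1/16 - 1/25 + 1/36 - 1/49 + 1/64 ± ...
= -0.8224
(Full series converges to -π²/12 ≈ -0.8225)

S_86 = -0.8224


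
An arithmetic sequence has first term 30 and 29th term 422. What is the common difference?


d = (aₙ - a₁)/(n-1)
= (422 - 30)/(29-1)
= 392/28 = 14

d = 14


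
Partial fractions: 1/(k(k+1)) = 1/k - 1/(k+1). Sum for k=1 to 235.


1/(k(k+1)) = 1/k - 1/(k+1) (partial fractions)
Telescoping: Σ = 1 - 1/236 = 235/236

Sum = 235/236


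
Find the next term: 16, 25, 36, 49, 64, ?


Pattern: perfect squares: n²
Terms: 16, 25, 36, 49, 64
Next term = 81

Next term = 81


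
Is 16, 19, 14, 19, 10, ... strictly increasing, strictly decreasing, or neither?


Differences: 3, -5, 5, -9
Difference at position 1 is +3 (> 0) but position 2 is -5 (< 0) — sequence both rises and falls
→ NOT monotonic

Not monotonic


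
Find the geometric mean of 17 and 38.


GM = √(17×38) = √646 = 25.4165

GM = 25.4165


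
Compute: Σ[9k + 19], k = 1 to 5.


Σ(9k+19) = 9·Σk + 19·n
= 9·15 + 19·5
= 135 + 95 = 230

Σ = 230


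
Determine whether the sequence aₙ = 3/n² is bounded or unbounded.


a₁ = 3, a₂ = 3/4, a₃ = 3/9, ...
0 < aₙ ≤ 3 for all n ≥ 1
The sequence IS bounded

Bounded (0 < aₙ ≤ 3)


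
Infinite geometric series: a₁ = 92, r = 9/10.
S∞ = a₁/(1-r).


S∞ = a₁/(1-r) = 92/(1 - 9/10)
= 92/(1/10)
= 920

S∞ = 920


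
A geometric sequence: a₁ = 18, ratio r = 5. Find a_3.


aₙ = a₁·r^(n-1)
= 18×5^2
= 18×25
= 450

a_3 = 450


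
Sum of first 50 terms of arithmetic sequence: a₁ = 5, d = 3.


aₙ = 5 + (50-1)×3 = 152
Sₙ = n(a₁+aₙ)/2 = 50×(5+152)/2
= 50×157/2 = 3925

S_50 = 3925


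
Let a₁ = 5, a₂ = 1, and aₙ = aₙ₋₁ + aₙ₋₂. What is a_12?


Computing iteratively: 5, 1, 6, 7, 13, 20, 33, 53, 86, 139, 225, 364
a_12 = 364

a_12 = 364


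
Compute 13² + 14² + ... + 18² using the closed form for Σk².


Σₖ₌13^18 k² = Σₖ₌₁^18 k² − Σₖ₌₁^12 k²
= 18·19·37/6 − 12·13·25/6
= 2109 − 650 = 1459

Σk² = 1459


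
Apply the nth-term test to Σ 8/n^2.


lim(n→∞) 8/n^2 = 0
lim aₙ = 0 → nth-term test is INCONCLUSIVE
(Need other tests; this is actually a convergent p-series with p=2 > 1)

Inconclusive (lim aₙ = 0; need another test)


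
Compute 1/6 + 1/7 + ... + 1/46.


Σₖ₌6^46 1/k = 1/6 + 1/7 + 1/8 + ... + 1/46
= 2870759322022694467/1345655451257488800
≈ 2.1334

Sum = 2870759322022694467/1345655451257488800 ≈ 2.1334


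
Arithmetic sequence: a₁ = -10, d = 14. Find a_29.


aₙ = a₁ + (n-1)d
= -10 + (29-1)×14
= -10 + 392
= 382

a_29 = 382


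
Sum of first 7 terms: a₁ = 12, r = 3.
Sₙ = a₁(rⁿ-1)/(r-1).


Sₙ = 12×(3^7 - 1)/(3 - 1)
= 12×(2187 - 1)/2
= 12×2186/2
= 13116

S_7 = 13116


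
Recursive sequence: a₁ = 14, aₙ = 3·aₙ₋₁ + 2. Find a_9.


Computing step by step:
a_1 = 14
a_2 = 44
a_3 = 134
a_4 = 404
a_5 = 1214
a_6 = 3644
a_7 = 10934
a_8 = 32804
a_9 = 98414


a_9 = 98414


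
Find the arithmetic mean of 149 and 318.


AM = (149 + 318)/2 = 467/2 = 233.5

AM = 233.5


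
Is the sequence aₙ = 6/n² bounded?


a₁ = 6, a₂ = 6/4, a₃ = 6/9, ...
0 < aₙ ≤ 6 for all n ≥ 1
The sequence IS bounded

Bounded (0 < aₙ ≤ 6)


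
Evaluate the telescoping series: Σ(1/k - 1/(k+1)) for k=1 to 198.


Telescoping: adjacent terms cancel.
= 1/1 - 1/199
= 1 - 1/199 = 198/199

Sum = 198/199


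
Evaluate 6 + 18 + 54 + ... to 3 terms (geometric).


Sₙ = 6×(3^3 - 1)/(3 - 1)
= 6×(27 - 1)/2
= 6×26/2
= 78

S_3 = 78


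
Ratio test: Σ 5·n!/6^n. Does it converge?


aₙ = 5·n!/6^n
a_{n+1}/aₙ = (n+1)!/6^(n+1) × 6^n/n!  (constant 5 cancels)
= (n+1)/6
L = lim(n→∞) (n+1)/6 = ∞
L > 1 → series DIVERGES

Diverges (ratio test: L = ∞ > 1)


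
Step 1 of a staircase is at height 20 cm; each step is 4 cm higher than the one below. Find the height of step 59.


aₙ = a₁ + (n-1)d
= 20 + (59-1)×4
= 20 + 232
= 252

a_59 = 252


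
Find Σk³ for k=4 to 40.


Σₖ₌4^40 k³ = [40·41/2]² − [3·4/2]²
= 672400 − 36 = 672364

Σk³ = 672364


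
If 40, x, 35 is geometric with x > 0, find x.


GM = √(40×35) = √1400 = 37.4166

GM = 37.4166


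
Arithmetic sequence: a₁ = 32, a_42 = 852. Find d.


d = (aₙ - a₁)/(n-1)
= (852 - 32)/(42-1)
= 820/41 = 20

d = 20


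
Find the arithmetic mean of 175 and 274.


AM = (175 + 274)/2 = 449/2 = 224.5

AM = 224.5


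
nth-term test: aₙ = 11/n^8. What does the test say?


lim(n→∞) 11/n^8 = 0
lim aₙ = 0 → nth-term test is INCONCLUSIVE
(Need other tests; this is actually a convergent p-series with p=8 > 1)

Inconclusive (lim aₙ = 0; need another test)


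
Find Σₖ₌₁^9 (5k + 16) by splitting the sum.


Σ(5k+16) = 5·Σk + 16·n
= 5·45 + 16·9
= 225 + 144 = 369

Σ = 369


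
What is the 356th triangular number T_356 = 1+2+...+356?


n(n+1)/2 = 356×357/2 = 127092/2 = 63546

Σk = 63546


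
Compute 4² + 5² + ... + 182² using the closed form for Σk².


Σₖ₌4^182 k² = Σₖ₌₁^182 k² − Σₖ₌₁^3 k²
= 182·183·365/6 − 3·4·7/6
= 2026115 − 14 = 2026101

Σk² = 2026101


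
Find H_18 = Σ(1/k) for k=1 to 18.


H_18 = 1/1 + 1/2 + 1/3 + ... + 1/18
= 14274301/4084080
≈ 3.4951

H_18 = 14274301/4084080 ≈ 3.4951


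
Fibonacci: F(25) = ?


Fibonacci sequence: 1, 1, 2, 3, 5, 8, 13, 21, 34, 55, 89, ...
F(25) = 75025

F(25) = 75025


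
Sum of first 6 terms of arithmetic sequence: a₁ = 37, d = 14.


aₙ = 37 + (6-1)×14 = 107
Sₙ = n(a₁+aₙ)/2 = 6×(37+107)/2
= 6×144/2 = 432

S_6 = 432


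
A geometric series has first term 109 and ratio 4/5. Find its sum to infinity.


S∞ = a₁/(1-r) = 109/(1 - 4/5)
= 109/(1/5)
= 545

S∞ = 545


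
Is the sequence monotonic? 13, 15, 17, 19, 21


Differences: 2, 2, 2, 2
All differences > 0 → strictly INCREASING

Monotonically increasing


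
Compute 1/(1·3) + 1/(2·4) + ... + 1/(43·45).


1/(k(k+2)) = (1/2)·(1/k - 1/(k+2)) (partial fractions)
Telescoping: Σ = (1/2)·(1 + 1/2 - 1/44 - 1/45) = 2881/3960

Sum = 2881/3960


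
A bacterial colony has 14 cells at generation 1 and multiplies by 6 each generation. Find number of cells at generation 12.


aₙ = a₁·r^(n-1)
= 14×6^11
= 14×362797056
= 5079158784

a_12 = 5079158784


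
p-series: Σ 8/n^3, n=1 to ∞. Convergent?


p-series test: Σ c/n^p converges if p > 1, diverges if p ≤ 1 (constant c > 0 doesn't affect convergence).
p = 3
3 > 1 → CONVERGES

Converges (p = 3 > 1)


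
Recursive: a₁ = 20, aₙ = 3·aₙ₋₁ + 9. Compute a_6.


Computing step by step:
a_1 = 20
a_2 = 69
a_3 = 216
a_4 = 657
a_5 = 1980
a_6 = 5949


a_6 = 5949


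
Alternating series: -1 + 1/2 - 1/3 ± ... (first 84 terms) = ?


S = -1 + 1/2 - 1/3 + 1/4 - 1/5 + 1/6 - 1/7 + 1/8 ± ...
= -0.6872
(Full series converges to -ln(2) ≈ -0.6931)

S_84 = -0.6872


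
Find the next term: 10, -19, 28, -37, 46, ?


Pattern: alternating sign, magnitude arithmetic (d=9)
Terms: 10, -19, 28, -37, 46
Next term = -55

Next term = -55


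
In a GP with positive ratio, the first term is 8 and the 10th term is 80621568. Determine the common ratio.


r^(n-1) = aₙ/a₁
r^9 = 80621568/8 = 10077696
r = 10077696^(1/9)
= 6

r = 6


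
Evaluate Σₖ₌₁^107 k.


n(n+1)/2 = 107×108/2 = 11556/2 = 5778

Σk = 5778


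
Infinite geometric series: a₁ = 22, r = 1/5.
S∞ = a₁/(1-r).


S∞ = a₁/(1-r) = 22/(1 - 1/5)
= 22/(4/5)
= 55/2

S∞ = 55/2


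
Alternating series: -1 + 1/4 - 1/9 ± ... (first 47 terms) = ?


S = -1 + 1/4 - 1/9 + 1/16 - 1/25 + 1/36 - 1/49 + 1/64 ± ...
= -0.8227
(Full series converges to -π²/12 ≈ -0.8225)

S_47 = -0.8227


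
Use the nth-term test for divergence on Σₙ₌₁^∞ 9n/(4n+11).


lim(n→∞) 9n/(4n+11) = 9/4 = 9/4  (divide numerator and denominator by n)
lim aₙ = 9/4 ≠ 0 → series DIVERGES

Diverges (lim aₙ = 9/4 ≠ 0)


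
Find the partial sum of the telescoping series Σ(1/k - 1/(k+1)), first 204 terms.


Telescoping: adjacent terms cancel.
= 1/1 - 1/205
= 1 - 1/205 = 204/205

Sum = 204/205


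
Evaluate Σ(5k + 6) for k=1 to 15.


Σ(5k+6) = 5·Σk + 6·n
= 5·120 + 6·15
= 600 + 90 = 690

Σ = 690


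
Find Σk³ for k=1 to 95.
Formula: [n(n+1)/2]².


n(n+1)/2 = 95×96/2 = 4560
Σk³ = 4560² = 20793600

Σk³ = 20793600


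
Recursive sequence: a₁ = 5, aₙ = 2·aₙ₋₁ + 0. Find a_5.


Computing step by step:
a_1 = 5
a_2 = 10
a_3 = 20
a_4 = 40
a_5 = 80


a_5 = 80


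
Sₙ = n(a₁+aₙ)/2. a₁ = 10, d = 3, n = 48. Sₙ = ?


aₙ = 10 + (48-1)×3 = 151
Sₙ = n(a₁+aₙ)/2 = 48×(10+151)/2
= 48×161/2 = 3864

S_48 = 3864


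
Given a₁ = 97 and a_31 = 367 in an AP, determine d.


d = (aₙ - a₁)/(n-1)
= (367 - 97)/(31-1)
= 270/30 = 9

d = 9


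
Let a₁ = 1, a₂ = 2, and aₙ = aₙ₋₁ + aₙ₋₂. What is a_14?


Computing iteratively: 1, 2, 3, 5, 8, 13, 21, 34, 55, 89, 144, 233, ...
a_14 = 610

a_14 = 610


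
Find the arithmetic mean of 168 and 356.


AM = (168 + 356)/2 = 524/2 = 262

AM = 262


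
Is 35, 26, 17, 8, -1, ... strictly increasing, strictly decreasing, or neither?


Differences: -9, -9, -9, -9
All differences < 0 → strictly DECREASING

Monotonically decreasing


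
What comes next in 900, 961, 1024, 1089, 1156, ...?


Pattern: perfect squares: n²
Terms: 900, 961, 1024, 1089, 1156
Next term = 1225

Next term = 1225


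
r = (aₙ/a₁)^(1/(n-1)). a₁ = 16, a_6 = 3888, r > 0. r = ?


r^(n-1) = aₙ/a₁
r^5 = 3888/16 = 243
r = 243^(1/5)
= 3

r = 3


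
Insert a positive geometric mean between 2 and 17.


GM = √(2×17) = √34 = 5.831

GM = 5.831


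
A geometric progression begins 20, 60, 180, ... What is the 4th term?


aₙ = a₁·r^(n-1)
= 20×3^3
= 20×27
= 540

a_4 = 540


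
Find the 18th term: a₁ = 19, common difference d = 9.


aₙ = a₁ + (n-1)d
= 19 + (18-1)×9
= 19 + 153
= 172

a_18 = 172


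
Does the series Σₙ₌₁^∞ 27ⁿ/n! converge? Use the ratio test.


aₙ = 27^n/n!
a_{n+1}/aₙ = 27^(n+1)/(n+1)! × n!/27^n
= 27/(n+1)
L = lim(n→∞) 27/(n+1) = 0
L < 1 → series CONVERGES

Converges (ratio test: L = 0 < 1)


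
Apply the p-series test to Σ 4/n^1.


p-series test: Σ c/n^p converges if p > 1, diverges if p ≤ 1 (constant c > 0 doesn't affect convergence).
p = 1
1 ≤ 1 → DIVERGES

Diverges (p = 1 ≤ 1)


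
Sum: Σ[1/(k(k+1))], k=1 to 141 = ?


1/(k(k+1)) = 1/k - 1/(k+1) (partial fractions)
Telescoping: Σ = 1 - 1/142 = 141/142

Sum = 141/142


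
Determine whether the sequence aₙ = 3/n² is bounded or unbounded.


a₁ = 3, a₂ = 3/4, a₃ = 3/9, ...
0 < aₙ ≤ 3 for all n ≥ 1
The sequence IS bounded

Bounded (0 < aₙ ≤ 3)


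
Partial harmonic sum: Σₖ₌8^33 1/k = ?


Σₖ₌8^33 1/k = 1/8 + 1/9 + 1/10 + ... + 1/33
= 19638109753429/13127595717600
≈ 1.4959

Sum = 19638109753429/13127595717600 ≈ 1.4959


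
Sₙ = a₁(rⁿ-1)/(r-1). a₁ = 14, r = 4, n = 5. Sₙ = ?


Sₙ = 14×(4^5 - 1)/(4 - 1)
= 14×(1024 - 1)/3
= 14×1023/3
= 4774

S_5 = 4774


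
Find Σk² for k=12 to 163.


Σₖ₌12^163 k² = Σₖ₌₁^163 k² − Σₖ₌₁^11 k²
= 163·164·327/6 − 11·12·23/6
= 1456894 − 506 = 1456388

Σk² = 1456388


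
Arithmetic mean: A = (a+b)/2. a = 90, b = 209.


AM = (90 + 209)/2 = 299/2 = 149.5

AM = 149.5


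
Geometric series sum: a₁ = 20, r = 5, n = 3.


Sₙ = 20×(5^3 - 1)/(5 - 1)
= 20×(125 - 1)/4
= 20×124/4
= 620

S_3 = 620


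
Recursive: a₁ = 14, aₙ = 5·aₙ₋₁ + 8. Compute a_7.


Computing step by step:
a_1 = 14
a_2 = 78
a_3 = 398
a_4 = 1998
a_5 = 9998
a_6 = 49998
a_7 = 249998


a_7 = 249998


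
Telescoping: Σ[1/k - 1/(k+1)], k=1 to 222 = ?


Telescoping: adjacent terms cancel.
= 1/1 - 1/223
= 1 - 1/223 = 222/223

Sum = 222/223


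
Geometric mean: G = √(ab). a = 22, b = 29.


GM = √(22×29) = √638 = 25.2587

GM = 25.2587


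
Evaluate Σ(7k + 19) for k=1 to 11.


Σ(7k+19) = 7·Σk + 19·n
= 7·66 + 19·11
= 462 + 209 = 671

Σ = 671


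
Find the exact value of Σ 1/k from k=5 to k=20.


Σₖ₌5^20 1/k = 1/5 + 1/6 + 1/7 + ... + 1/20
= 23502835/15519504
≈ 1.5144

Sum = 23502835/15519504 ≈ 1.5144


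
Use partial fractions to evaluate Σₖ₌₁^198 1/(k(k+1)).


1/(k(k+1)) = 1/k - 1/(k+1) (partial fractions)
Telescoping: Σ = 1 - 1/199 = 198/199

Sum = 198/199


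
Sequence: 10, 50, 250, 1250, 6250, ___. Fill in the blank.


Pattern: geometric (r=5)
Terms: 10, 50, 250, 1250, 6250
Next term = 31250

Next term = 31250


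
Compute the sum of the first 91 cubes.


n(n+1)/2 = 91×92/2 = 4186
Σk³ = 4186² = 17522596

Σk³ = 17522596


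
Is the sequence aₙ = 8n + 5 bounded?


aₙ = 8n + 5 → as n→∞, aₙ→∞
No finite upper bound exists
The sequence is UNBOUNDED

Unbounded (aₙ → ∞ as n → ∞)


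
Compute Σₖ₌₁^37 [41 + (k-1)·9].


aₙ = 41 + (37-1)×9 = 365
Sₙ = n(a₁+aₙ)/2 = 37×(41+365)/2
= 37×406/2 = 7511

S_37 = 7511


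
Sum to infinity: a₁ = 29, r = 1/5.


S∞ = a₁/(1-r) = 29/(1 - 1/5)
= 29/(4/5)
= 145/4

S∞ = 145/4


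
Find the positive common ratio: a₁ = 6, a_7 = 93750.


r^(n-1) = aₙ/a₁
r^6 = 93750/6 = 15625
r = 15625^(1/6)
= ±5; taking r > 0 gives r = 5

r = 5


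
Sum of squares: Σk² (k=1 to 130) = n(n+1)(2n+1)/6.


n = 130
n(n+1)(2n+1)/6 = 130×131×261/6
= 4444830/6 = 740805

Σk² = 740805


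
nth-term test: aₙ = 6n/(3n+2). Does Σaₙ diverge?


lim(n→∞) 6n/(3n+2) = 6/3 = 2  (divide numerator and denominator by n)
lim aₙ = 2 ≠ 0 → series DIVERGES

Diverges (lim aₙ = 2 ≠ 0)


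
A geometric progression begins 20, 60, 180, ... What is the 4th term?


aₙ = a₁·r^(n-1)
= 20×3^3
= 20×27
= 540

a_4 = 540


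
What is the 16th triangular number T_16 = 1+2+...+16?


n(n+1)/2 = 16×17/2 = 272/2 = 136

Σk = 136


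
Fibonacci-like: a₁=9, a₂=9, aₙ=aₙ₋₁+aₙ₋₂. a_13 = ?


Computing iteratively: 9, 9, 18, 27, 45, 72, 117, 189, 306, 495, 801, 1296, ...
a_13 = 2097

a_13 = 2097


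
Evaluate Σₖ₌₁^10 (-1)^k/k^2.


S = -1 + 1/4 - 1/9 + 1/16 - 1/25 + 1/36 - 1/49 + 1/64 ± ...
= -0.818
(Full series converges to -π²/12 ≈ -0.8225)

S_10 = -0.818


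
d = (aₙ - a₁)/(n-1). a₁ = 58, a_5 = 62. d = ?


d = (aₙ - a₁)/(n-1)
= (62 - 58)/(5-1)
= 4/4 = 1

d = 1


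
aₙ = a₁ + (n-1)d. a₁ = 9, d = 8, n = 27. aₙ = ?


aₙ = a₁ + (n-1)d
= 9 + (27-1)×8
= 9 + 208
= 217

a_27 = 217


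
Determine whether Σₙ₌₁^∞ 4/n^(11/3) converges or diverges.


p-series test: Σ c/n^p converges if p > 1, diverges if p ≤ 1 (constant c > 0 doesn't affect convergence).
p = 11/3
11/3 > 1 → CONVERGES

Converges (p = 11/3 > 1)


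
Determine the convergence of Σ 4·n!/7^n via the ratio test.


aₙ = 4·n!/7^n
a_{n+1}/aₙ = (n+1)!/7^(n+1) × 7^n/n!  (constant 4 cancels)
= (n+1)/7
L = lim(n→∞) (n+1)/7 = ∞
L > 1 → series DIVERGES

Diverges (ratio test: L = ∞ > 1)


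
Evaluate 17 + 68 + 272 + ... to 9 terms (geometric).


Sₙ = 17×(4^9 - 1)/(4 - 1)
= 17×(262144 - 1)/3
= 17×262143/3
= 1485477

S_9 = 1485477


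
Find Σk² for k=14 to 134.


Σₖ₌14^134 k² = Σₖ₌₁^134 k² − Σₖ₌₁^13 k²
= 134·135·269/6 − 13·14·27/6
= 811035 − 819 = 810216

Σk² = 810216


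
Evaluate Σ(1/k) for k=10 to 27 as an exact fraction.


Σₖ₌10^27 1/k = 1/10 + 1/11 + 1/12 + ... + 1/27
= 85332099113/80313433200
≈ 1.0625

Sum = 85332099113/80313433200 ≈ 1.0625


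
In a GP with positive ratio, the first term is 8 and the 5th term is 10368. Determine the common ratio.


r^(n-1) = aₙ/a₁
r^4 = 10368/8 = 1296
r = 1296^(1/4)
= ±6; taking r > 0 gives r = 6

r = 6


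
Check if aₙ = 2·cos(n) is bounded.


For all n, -1 ≤ cos(n) ≤ 1, so -2 ≤ 2·cos(n) ≤ 2
Lower bound: -2, Upper bound: 2
The sequence IS bounded

Bounded (-2 ≤ aₙ ≤ 2)


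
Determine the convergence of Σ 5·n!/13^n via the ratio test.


aₙ = 5·n!/13^n
a_{n+1}/aₙ = (n+1)!/13^(n+1) × 13^n/n!  (constant 5 cancels)
= (n+1)/13
L = lim(n→∞) (n+1)/13 = ∞
L > 1 → series DIVERGES

Diverges (ratio test: L = ∞ > 1)


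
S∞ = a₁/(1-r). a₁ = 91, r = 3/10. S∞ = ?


S∞ = a₁/(1-r) = 91/(1 - 3/10)
= 91/(7/10)
= 130

S∞ = 130


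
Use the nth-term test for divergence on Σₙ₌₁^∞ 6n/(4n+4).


lim(n→∞) 6n/(4n+4) = 6/4 = 3/2  (divide numerator and denominator by n)
lim aₙ = 3/2 ≠ 0 → series DIVERGES

Diverges (lim aₙ = 3/2 ≠ 0)


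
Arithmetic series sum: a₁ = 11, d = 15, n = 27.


aₙ = 11 + (27-1)×15 = 401
Sₙ = n(a₁+aₙ)/2 = 27×(11+401)/2
= 27×412/2 = 5562

S_27 = 5562


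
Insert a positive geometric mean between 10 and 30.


GM = √(10×30) = √300 = 17.3205

GM = 17.3205


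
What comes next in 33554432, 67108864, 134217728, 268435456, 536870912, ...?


Pattern: powers of 2: 2ⁿ
Terms: 33554432, 67108864, 134217728, 268435456, 536870912
Next term = 1073741824

Next term = 1073741824


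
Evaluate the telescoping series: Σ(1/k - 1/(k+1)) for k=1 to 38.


Telescoping: adjacent terms cancel.
= 1/1 - 1/39
= 1 - 1/39 = 38/39

Sum = 38/39


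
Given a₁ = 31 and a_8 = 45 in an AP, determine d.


d = (aₙ - a₁)/(n-1)
= (45 - 31)/(8-1)
= 14/7 = 2

d = 2


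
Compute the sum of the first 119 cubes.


n(n+1)/2 = 119×120/2 = 7140
Σk³ = 7140² = 50979600

Σk³ = 50979600


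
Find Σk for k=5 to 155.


Σₖ₌5^155 k = Σₖ₌₁^155 k − Σₖ₌₁^4 k
= 155·156/2 − 4·5/2
= 12090 − 10 = 12080

Σk = 12080


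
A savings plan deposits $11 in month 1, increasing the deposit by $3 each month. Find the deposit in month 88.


aₙ = a₁ + (n-1)d
= 11 + (88-1)×3
= 11 + 261
= 272

a_88 = 272


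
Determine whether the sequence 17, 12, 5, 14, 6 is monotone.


Differences: -5, -7, 9, -8
Difference at position 3 is +9 (> 0) but position 1 is -5 (< 0) — sequence both rises and falls
→ NOT monotonic

Not monotonic


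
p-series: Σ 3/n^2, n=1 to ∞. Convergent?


p-series test: Σ c/n^p converges if p > 1, diverges if p ≤ 1 (constant c > 0 doesn't affect convergence).
p = 2
2 > 1 → CONVERGES

Converges (p = 2 > 1)


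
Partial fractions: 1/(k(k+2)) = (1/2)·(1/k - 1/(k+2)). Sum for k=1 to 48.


1/(k(k+2)) = (1/2)·(1/k - 1/(k+2)) (partial fractions)
Telescoping: Σ = (1/2)·(1 + 1/2 - 1/49 - 1/50) = 894/1225

Sum = 894/1225


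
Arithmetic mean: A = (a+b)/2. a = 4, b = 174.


AM = (4 + 174)/2 = 178/2 = 89

AM = 89


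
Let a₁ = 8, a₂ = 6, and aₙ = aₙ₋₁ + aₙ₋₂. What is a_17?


Computing iteratively: 8, 6, 14, 20, 34, 54, 88, 142, 230, 372, 602, 974, ...
a_17 = 10802

a_17 = 10802


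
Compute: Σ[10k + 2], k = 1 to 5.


Σ(10k+2) = 10·Σk + 2·n
= 10·15 + 2·5
= 150 + 10 = 160

Σ = 160


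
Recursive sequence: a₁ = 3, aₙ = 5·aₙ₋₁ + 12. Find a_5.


Computing step by step:
a_1 = 3
a_2 = 27
a_3 = 147
a_4 = 747
a_5 = 3747


a_5 = 3747


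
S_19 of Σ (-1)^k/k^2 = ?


S = -1 + 1/4 - 1/9 + 1/16 - 1/25 + 1/36 - 1/49 + 1/64 ± ...
= -0.8238
(Full series converges to -π²/12 ≈ -0.8225)

S_19 = -0.8238


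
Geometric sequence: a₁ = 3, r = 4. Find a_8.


aₙ = a₁·r^(n-1)
= 3×4^7
= 3×16384
= 49152

a_8 = 49152


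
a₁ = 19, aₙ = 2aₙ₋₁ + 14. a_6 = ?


Computing step by step:
a_1 = 19
a_2 = 52
a_3 = 118
a_4 = 250
a_5 = 514
a_6 = 1042


a_6 = 1042


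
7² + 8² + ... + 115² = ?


Σₖ₌7^115 k² = Σₖ₌₁^115 k² − Σₖ₌₁^6 k²
= 115·116·231/6 − 6·7·13/6
= 513590 − 91 = 513499

Σk² = 513499


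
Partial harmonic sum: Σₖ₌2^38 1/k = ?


Σₖ₌2^38 1/k = 1/2 + 1/3 + 1/4 + ... + 1/38
= 1567859927923033/485721041551200
≈ 3.2279

Sum = 1567859927923033/485721041551200 ≈ 3.2279


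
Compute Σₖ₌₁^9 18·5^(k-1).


Sₙ = 18×(5^9 - 1)/(5 - 1)
= 18×(1953125 - 1)/4
= 18×1953124/4
= 8789058

S_9 = 8789058


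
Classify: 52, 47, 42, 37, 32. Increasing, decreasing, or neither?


Differences: -5, -5, -5, -5
All differences < 0 → strictly DECREASING

Monotonically decreasing


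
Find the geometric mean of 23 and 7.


GM = √(23×7) = √161 = 12.6886

GM = 12.6886


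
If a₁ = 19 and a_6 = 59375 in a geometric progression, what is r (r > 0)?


r^(n-1) = aₙ/a₁
r^5 = 59375/19 = 3125
r = 3125^(1/5)
= 5

r = 5


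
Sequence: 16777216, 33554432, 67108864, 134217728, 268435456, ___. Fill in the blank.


Pattern: powers of 2: 2ⁿ
Terms: 16777216, 33554432, 67108864, 134217728, 268435456
Next term = 536870912

Next term = 536870912


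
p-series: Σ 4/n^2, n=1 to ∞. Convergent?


p-series test: Σ c/n^p converges if p > 1, diverges if p ≤ 1 (constant c > 0 doesn't affect convergence).
p = 2
2 > 1 → CONVERGES

Converges (p = 2 > 1)


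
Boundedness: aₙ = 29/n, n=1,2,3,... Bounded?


a₁ = 29, a₂ = 29/2, a₃ = 29/3, ...
0 < aₙ ≤ 29 for all n ≥ 1
Lower bound: 0, Upper bound: 29
The sequence IS bounded

Bounded (0 < aₙ ≤ 29)


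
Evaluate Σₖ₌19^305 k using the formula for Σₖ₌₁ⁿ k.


Σₖ₌19^305 k = Σₖ₌₁^305 k − Σₖ₌₁^18 k
= 305·306/2 − 18·19/2
= 46665 − 171 = 46494

Σk = 46494


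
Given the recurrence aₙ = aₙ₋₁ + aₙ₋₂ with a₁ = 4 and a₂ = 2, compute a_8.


Computing iteratively: 4, 2, 6, 8, 14, 22, 36, 58
a_8 = 58

a_8 = 58


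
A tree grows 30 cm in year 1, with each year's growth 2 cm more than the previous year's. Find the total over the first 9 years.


aₙ = 30 + (9-1)×2 = 46
Sₙ = n(a₁+aₙ)/2 = 9×(30+46)/2
= 9×76/2 = 342

S_9 = 342


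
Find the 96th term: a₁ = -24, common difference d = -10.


aₙ = a₁ + (n-1)d
= -24 + (96-1)×-10
= -24 - 950
= -974

a_96 = -974


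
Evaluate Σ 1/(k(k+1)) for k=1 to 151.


1/(k(k+1)) = 1/k - 1/(k+1) (partial fractions)
Telescoping: Σ = 1 - 1/152 = 151/152

Sum = 151/152


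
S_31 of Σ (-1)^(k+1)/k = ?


S = 1 - 1/2 + 1/3 - 1/4 + 1/5 - 1/6 + 1/7 - 1/8 ± ...
= 0.709
(Full series converges to +ln(2) ≈ +0.6931)

S_31 = 0.709


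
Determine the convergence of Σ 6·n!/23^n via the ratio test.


aₙ = 6·n!/23^n
a_{n+1}/aₙ = (n+1)!/23^(n+1) × 23^n/n!  (constant 6 cancels)
= (n+1)/23
L = lim(n→∞) (n+1)/23 = ∞
L > 1 → series DIVERGES

Diverges (ratio test: L = ∞ > 1)


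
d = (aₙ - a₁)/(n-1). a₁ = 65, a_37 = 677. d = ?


d = (aₙ - a₁)/(n-1)
= (677 - 65)/(37-1)
= 612/36 = 17

d = 17


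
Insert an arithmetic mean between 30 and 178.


AM = (30 + 178)/2 = 208/2 = 104

AM = 104


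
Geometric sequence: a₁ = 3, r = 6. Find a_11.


aₙ = a₁·r^(n-1)
= 3×6^10
= 3×60466176
= 181398528

a_11 = 181398528


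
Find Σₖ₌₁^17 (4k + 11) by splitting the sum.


Σ(4k+11) = 4·Σk + 11·n
= 4·153 + 11·17
= 612 + 187 = 799

Σ = 799


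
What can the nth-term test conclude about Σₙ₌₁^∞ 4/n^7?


lim(n→∞) 4/n^7 = 0
lim aₙ = 0 → nth-term test is INCONCLUSIVE
(Need other tests; this is actually a convergent p-series with p=7 > 1)

Inconclusive (lim aₙ = 0; need another test)


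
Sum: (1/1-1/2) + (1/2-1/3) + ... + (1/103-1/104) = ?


Telescoping: adjacent terms cancel.
= 1/1 - 1/104
= 1 - 1/104 = 103/104

Sum = 103/104


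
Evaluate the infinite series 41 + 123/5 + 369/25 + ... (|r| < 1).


S∞ = a₁/(1-r) = 41/(1 - 3/5)
= 41/(2/5)
= 205/2

S∞ = 205/2


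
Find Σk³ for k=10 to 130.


Σₖ₌10^130 k³ = [130·131/2]² − [9·10/2]²
= 72505225 − 2025 = 72503200

Σk³ = 72503200


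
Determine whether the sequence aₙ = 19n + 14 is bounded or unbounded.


aₙ = 19n + 14 → as n→∞, aₙ→∞
No finite upper bound exists
The sequence is UNBOUNDED

Unbounded (aₙ → ∞ as n → ∞)


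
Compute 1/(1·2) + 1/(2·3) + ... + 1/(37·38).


1/(k(k+1)) = 1/k - 1/(k+1) (partial fractions)
Telescoping: Σ = 1 - 1/38 = 37/38

Sum = 37/38


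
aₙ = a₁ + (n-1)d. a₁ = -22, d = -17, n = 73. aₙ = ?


aₙ = a₁ + (n-1)d
= -22 + (73-1)×-17
= -22 - 1224
= -1246

a_73 = -1246


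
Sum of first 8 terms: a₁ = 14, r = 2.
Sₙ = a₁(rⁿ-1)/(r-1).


Sₙ = 14×(2^8 - 1)/(2 - 1)
= 14×(256 - 1)/1
= 14×255/1
= 3570

S_8 = 3570


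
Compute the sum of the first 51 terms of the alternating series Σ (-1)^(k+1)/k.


S = 1 - 1/2 + 1/3 - 1/4 + 1/5 - 1/6 + 1/7 - 1/8 ± ...
= 0.7029
(Full series converges to +ln(2) ≈ +0.6931)

S_51 = 0.7029


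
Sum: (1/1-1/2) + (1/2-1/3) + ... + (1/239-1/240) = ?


Telescoping: adjacent terms cancel.
= 1/1 - 1/240
= 1 - 1/240 = 239/240

Sum = 239/240


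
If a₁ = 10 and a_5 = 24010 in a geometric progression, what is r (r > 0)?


r^(n-1) = aₙ/a₁
r^4 = 24010/10 = 2401
r = 2401^(1/4)
= ±7; taking r > 0 gives r = 7

r = 7


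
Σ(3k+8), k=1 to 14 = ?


Σ(3k+8) = 3·Σk + 8·n
= 3·105 + 8·14
= 315 + 112 = 427

Σ = 427


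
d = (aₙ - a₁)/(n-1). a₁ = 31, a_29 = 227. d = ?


d = (aₙ - a₁)/(n-1)
= (227 - 31)/(29-1)
= 196/28 = 7

d = 7


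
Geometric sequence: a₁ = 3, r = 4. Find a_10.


aₙ = a₁·r^(n-1)
= 3×4^9
= 3×262144
= 786432

a_10 = 786432


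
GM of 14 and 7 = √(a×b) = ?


GM = √(14×7) = √98 = 9.8995

GM = 9.8995


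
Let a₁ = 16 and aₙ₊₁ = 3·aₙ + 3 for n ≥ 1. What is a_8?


Computing step by step:
a_1 = 16
a_2 = 51
a_3 = 156
a_4 = 471
a_5 = 1416
a_6 = 4251
a_7 = 12756
a_8 = 38271


a_8 = 38271


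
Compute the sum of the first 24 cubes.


n(n+1)/2 = 24×25/2 = 300
Σk³ = 300² = 90000

Σk³ = 90000


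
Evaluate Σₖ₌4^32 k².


Σₖ₌4^32 k² = Σₖ₌₁^32 k² − Σₖ₌₁^3 k²
= 32·33·65/6 − 3·4·7/6
= 11440 − 14 = 11426

Σk² = 11426


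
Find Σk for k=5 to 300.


Σₖ₌5^300 k = Σₖ₌₁^300 k − Σₖ₌₁^4 k
= 300·301/2 − 4·5/2
= 45150 − 10 = 45140

Σk = 45140


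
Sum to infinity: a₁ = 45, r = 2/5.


S∞ = a₁/(1-r) = 45/(1 - 2/5)
= 45/(3/5)
= 75

S∞ = 75


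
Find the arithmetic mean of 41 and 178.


AM = (41 + 178)/2 = 219/2 = 109.5

AM = 109.5


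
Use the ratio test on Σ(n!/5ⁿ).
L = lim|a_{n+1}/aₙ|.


aₙ = n!/5^n
a_{n+1}/aₙ = (n+1)!/5^(n+1) × 5^n/n!
= (n+1)/5
L = lim(n→∞) (n+1)/5 = ∞
L > 1 → series DIVERGES

Diverges (ratio test: L = ∞ > 1)


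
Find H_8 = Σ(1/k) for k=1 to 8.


H_8 = 1/1 + 1/2 + 1/3 + 1/4 + 1/5 + 1/6 + 1/7 + 1/8
= 761/280
≈ 2.7179

H_8 = 761/280 ≈ 2.7179


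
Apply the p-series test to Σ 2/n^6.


p-series test: Σ c/n^p converges if p > 1, diverges if p ≤ 1 (constant c > 0 doesn't affect convergence).
p = 6
6 > 1 → CONVERGES

Converges (p = 6 > 1)


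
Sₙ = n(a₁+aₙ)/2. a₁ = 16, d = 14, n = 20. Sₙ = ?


aₙ = 16 + (20-1)×14 = 282
Sₙ = n(a₁+aₙ)/2 = 20×(16+282)/2
= 20×298/2 = 2980

S_20 = 2980


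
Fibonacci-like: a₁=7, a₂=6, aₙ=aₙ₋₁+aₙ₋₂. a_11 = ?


Computing iteratively: 7, 6, 13, 19, 32, 51, 83, 134, 217, 351, 568
a_11 = 568

a_11 = 568


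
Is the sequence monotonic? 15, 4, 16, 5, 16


Differences: -11, 12, -11, 11
Difference at position 2 is +12 (> 0) but position 1 is -11 (< 0) — sequence both rises and falls
→ NOT monotonic

Not monotonic


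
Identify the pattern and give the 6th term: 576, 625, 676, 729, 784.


Pattern: perfect squares: n²
Terms: 576, 625, 676, 729, 784
Next term = 841

Next term = 841


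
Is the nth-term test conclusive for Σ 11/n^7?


lim(n→∞) 11/n^7 = 0
lim aₙ = 0 → nth-term test is INCONCLUSIVE
(Need other tests; this is actually a convergent p-series with p=7 > 1)

Inconclusive (lim aₙ = 0; need another test)


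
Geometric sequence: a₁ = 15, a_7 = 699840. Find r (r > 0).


r^(n-1) = aₙ/a₁
r^6 = 699840/15 = 46656
r = 46656^(1/6)
= ±6; taking r > 0 gives r = 6

r = 6


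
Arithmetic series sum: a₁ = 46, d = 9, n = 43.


aₙ = 46 + (43-1)×9 = 424
Sₙ = n(a₁+aₙ)/2 = 43×(46+424)/2
= 43×470/2 = 10105

S_43 = 10105


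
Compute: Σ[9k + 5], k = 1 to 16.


Σ(9k+5) = 9·Σk + 5·n
= 9·136 + 5·16
= 1224 + 80 = 1304

Σ = 1304


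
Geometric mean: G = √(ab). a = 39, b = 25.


GM = √(39×25) = √975 = 31.225

GM = 31.225


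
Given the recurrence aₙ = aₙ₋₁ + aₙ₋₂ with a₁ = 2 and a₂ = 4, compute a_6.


Computing iteratively: 2, 4, 6, 10, 16, 26
a_6 = 26

a_6 = 26


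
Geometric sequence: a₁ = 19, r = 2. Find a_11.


aₙ = a₁·r^(n-1)
= 19×2^10
= 19×1024
= 19456

a_11 = 19456


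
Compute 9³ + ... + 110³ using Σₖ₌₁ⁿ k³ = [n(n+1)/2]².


Σₖ₌9^110 k³ = [110·111/2]² − [8·9/2]²
= 37271025 − 1296 = 37269729

Σk³ = 37269729


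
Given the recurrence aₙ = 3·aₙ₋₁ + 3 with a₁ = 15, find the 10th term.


Computing step by step:
a_1 = 15
a_2 = 48
a_3 = 147
a_4 = 444
a_5 = 1335
a_6 = 4008
a_7 = 12027
a_8 = 36084
a_9 = 108255
a_10 = 324768


a_10 = 324768


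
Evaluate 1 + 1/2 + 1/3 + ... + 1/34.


H_34 = 1/1 + 1/2 + 1/3 + ... + 1/34
= 54062195834749/13127595717600
≈ 4.1182

H_34 = 54062195834749/13127595717600 ≈ 4.1182


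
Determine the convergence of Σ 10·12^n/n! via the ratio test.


aₙ = 10·12^n/n!
a_{n+1}/aₙ = 12^(n+1)/(n+1)! × n!/12^n  (constant 10 cancels)
= 12/(n+1)
L = lim(n→∞) 12/(n+1) = 0
L < 1 → series CONVERGES

Converges (ratio test: L = 0 < 1)


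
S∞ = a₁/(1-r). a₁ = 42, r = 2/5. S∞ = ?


S∞ = a₁/(1-r) = 42/(1 - 2/5)
= 42/(3/5)
= 70

S∞ = 70


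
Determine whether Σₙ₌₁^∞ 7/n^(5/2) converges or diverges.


p-series test: Σ c/n^p converges if p > 1, diverges if p ≤ 1 (constant c > 0 doesn't affect convergence).
p = 5/2
5/2 > 1 → CONVERGES

Converges (p = 5/2 > 1)


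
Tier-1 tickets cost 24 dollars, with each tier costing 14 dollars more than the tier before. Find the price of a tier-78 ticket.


aₙ = a₁ + (n-1)d
= 24 + (78-1)×14
= 24 + 1078
= 1102

a_78 = 1102


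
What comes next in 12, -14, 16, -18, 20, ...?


Pattern: alternating sign, magnitude arithmetic (d=2)
Terms: 12, -14, 16, -18, 20
Next term = -22

Next term = -22


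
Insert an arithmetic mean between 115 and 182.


AM = (115 + 182)/2 = 297/2 = 148.5

AM = 148.5


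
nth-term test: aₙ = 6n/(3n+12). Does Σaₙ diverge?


lim(n→∞) 6n/(3n+12) = 6/3 = 2  (divide numerator and denominator by n)
lim aₙ = 2 ≠ 0 → series DIVERGES

Diverges (lim aₙ = 2 ≠ 0)


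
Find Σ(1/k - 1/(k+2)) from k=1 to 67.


Telescoping with gap 2: two head and two tail terms survive.
= (1 + 1/2) - (1/68 + 1/69)
= 3/2 - 1/68 - 1/69 = 6901/4692

Sum = 6901/4692


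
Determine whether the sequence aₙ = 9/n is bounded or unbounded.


a₁ = 9, a₂ = 9/2, a₃ = 9/3, ...
0 < aₙ ≤ 9 for all n ≥ 1
Lower bound: 0, Upper bound: 9
The sequence IS bounded

Bounded (0 < aₙ ≤ 9)


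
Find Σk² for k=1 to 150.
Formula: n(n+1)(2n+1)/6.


n = 150
n(n+1)(2n+1)/6 = 150×151×301/6
= 6817650/6 = 1136275

Σk² = 1136275


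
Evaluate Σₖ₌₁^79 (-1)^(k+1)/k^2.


S = 1 - 1/4 + 1/9 - 1/16 + 1/25 - 1/36 + 1/49 - 1/64 ± ...
= 0.8225
(Full series converges to +π²/12 ≈ +0.8225)

S_79 = 0.8225


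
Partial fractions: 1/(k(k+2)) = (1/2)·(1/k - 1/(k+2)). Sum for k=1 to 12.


1/(k(k+2)) = (1/2)·(1/k - 1/(k+2)) (partial fractions)
Telescoping: Σ = (1/2)·(1 + 1/2 - 1/13 - 1/14) = 123/182

Sum = 123/182


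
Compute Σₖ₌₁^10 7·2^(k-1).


Sₙ = 7×(2^10 - 1)/(2 - 1)
= 7×(1024 - 1)/1
= 7×1023/1
= 7161

S_10 = 7161


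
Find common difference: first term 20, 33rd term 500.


d = (aₙ - a₁)/(n-1)
= (500 - 20)/(33-1)
= 480/32 = 15

d = 15


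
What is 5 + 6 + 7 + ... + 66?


Σₖ₌5^66 k = Σₖ₌₁^66 k − Σₖ₌₁^4 k
= 66·67/2 − 4·5/2
= 2211 − 10 = 2201

Σk = 2201


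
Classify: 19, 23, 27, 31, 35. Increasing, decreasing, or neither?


Differences: 4, 4, 4, 4
All differences > 0 → strictly INCREASING

Monotonically increasing


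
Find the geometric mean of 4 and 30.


GM = √(4×30) = √120 = 10.9545

GM = 10.9545


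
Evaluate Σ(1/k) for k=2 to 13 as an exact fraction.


Σₖ₌2^13 1/k = 1/2 + 1/3 + 1/4 + ... + 1/13
= 785633/360360
≈ 2.1801

Sum = 785633/360360 ≈ 2.1801


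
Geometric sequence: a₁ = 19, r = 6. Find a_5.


aₙ = a₁·r^(n-1)
= 19×6^4
= 19×1296
= 24624

a_5 = 24624


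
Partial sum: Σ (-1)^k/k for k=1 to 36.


S = -1 + 1/2 - 1/3 + 1/4 - 1/5 + 1/6 - 1/7 + 1/8 ± ...
= -0.6795
(Full series converges to -ln(2) ≈ -0.6931)

S_36 = -0.6795


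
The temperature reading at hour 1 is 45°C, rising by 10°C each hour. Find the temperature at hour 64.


aₙ = a₁ + (n-1)d
= 45 + (64-1)×10
= 45 + 630
= 675

a_64 = 675


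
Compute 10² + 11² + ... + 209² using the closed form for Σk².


Σₖ₌10^209 k² = Σₖ₌₁^209 k² − Σₖ₌₁^9 k²
= 209·210·419/6 − 9·10·19/6
= 3064985 − 285 = 3064700

Σk² = 3064700


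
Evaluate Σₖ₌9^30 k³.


Σₖ₌9^30 k³ = [30·31/2]² − [8·9/2]²
= 216225 − 1296 = 214929

Σk³ = 214929


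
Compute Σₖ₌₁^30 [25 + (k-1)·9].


aₙ = 25 + (30-1)×9 = 286
Sₙ = n(a₁+aₙ)/2 = 30×(25+286)/2
= 30×311/2 = 4665

S_30 = 4665


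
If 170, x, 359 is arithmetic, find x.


AM = (170 + 359)/2 = 529/2 = 264.5

AM = 264.5


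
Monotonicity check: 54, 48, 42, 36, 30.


Differences: -6, -6, -6, -6
All differences < 0 → strictly DECREASING

Monotonically decreasing


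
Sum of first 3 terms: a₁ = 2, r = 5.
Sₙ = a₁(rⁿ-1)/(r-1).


Sₙ = 2×(5^3 - 1)/(5 - 1)
= 2×(125 - 1)/4
= 2×124/4
= 62

S_3 = 62


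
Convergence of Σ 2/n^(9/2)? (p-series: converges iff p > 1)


p-series test: Σ c/n^p converges if p > 1, diverges if p ≤ 1 (constant c > 0 doesn't affect convergence).
p = 9/2
9/2 > 1 → CONVERGES

Converges (p = 9/2 > 1)


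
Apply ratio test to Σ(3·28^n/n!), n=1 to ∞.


aₙ = 3·28^n/n!
a_{n+1}/aₙ = 28^(n+1)/(n+1)! × n!/28^n  (constant 3 cancels)
= 28/(n+1)
L = lim(n→∞) 28/(n+1) = 0
L < 1 → series CONVERGES

Converges (ratio test: L = 0 < 1)


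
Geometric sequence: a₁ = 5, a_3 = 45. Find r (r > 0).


r^(n-1) = aₙ/a₁
r^2 = 45/5 = 9
r = 9^(1/2)
= ±3; taking r > 0 gives r = 3

r = 3


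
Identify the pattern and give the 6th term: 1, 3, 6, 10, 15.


Pattern: triangular numbers: n(n+1)/2
Terms: 1, 3, 6, 10, 15
Next term = 21

Next term = 21


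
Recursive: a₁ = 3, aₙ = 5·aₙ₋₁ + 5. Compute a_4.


Computing step by step:
a_1 = 3
a_2 = 20
a_3 = 105
a_4 = 530


a_4 = 530


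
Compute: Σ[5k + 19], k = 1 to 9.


Σ(5k+19) = 5·Σk + 19·n
= 5·45 + 19·9
= 225 + 171 = 396

Σ = 396


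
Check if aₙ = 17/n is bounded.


a₁ = 17, a₂ = 17/2, a₃ = 17/3, ...
0 < aₙ ≤ 17 for all n ≥ 1
Lower bound: 0, Upper bound: 17
The sequence IS bounded

Bounded (0 < aₙ ≤ 17)


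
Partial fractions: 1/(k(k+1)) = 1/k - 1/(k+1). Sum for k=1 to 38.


1/(k(k+1)) = 1/k - 1/(k+1) (partial fractions)
Telescoping: Σ = 1 - 1/39 = 38/39

Sum = 38/39


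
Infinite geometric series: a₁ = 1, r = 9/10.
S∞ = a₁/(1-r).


S∞ = a₁/(1-r) = 1/(1 - 9/10)
= 1/(1/10)
= 10

S∞ = 10


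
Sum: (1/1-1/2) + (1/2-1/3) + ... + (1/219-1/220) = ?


Telescoping: adjacent terms cancel.
= 1/1 - 1/220
= 1 - 1/220 = 219/220

Sum = 219/220


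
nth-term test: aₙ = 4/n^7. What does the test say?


lim(n→∞) 4/n^7 = 0
lim aₙ = 0 → nth-term test is INCONCLUSIVE
(Need other tests; this is actually a convergent p-series with p=7 > 1)

Inconclusive (lim aₙ = 0; need another test)


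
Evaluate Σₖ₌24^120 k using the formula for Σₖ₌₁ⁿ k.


Σₖ₌24^120 k = Σₖ₌₁^120 k − Σₖ₌₁^23 k
= 120·121/2 − 23·24/2
= 7260 − 276 = 6984

Σk = 6984


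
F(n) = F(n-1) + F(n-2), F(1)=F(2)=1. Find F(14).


Fibonacci sequence: 1, 1, 2, 3, 5, 8, 13, 21, 34, 55, 89, ...
F(14) = 377

F(14) = 377


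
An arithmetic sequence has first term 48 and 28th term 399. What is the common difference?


d = (aₙ - a₁)/(n-1)
= (399 - 48)/(28-1)
= 351/27 = 13

d = 13


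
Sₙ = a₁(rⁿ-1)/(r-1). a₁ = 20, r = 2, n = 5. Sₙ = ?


Sₙ = 20×(2^5 - 1)/(2 - 1)
= 20×(32 - 1)/1
= 20×31/1
= 620

S_5 = 620


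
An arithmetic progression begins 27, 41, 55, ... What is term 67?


aₙ = a₁ + (n-1)d
= 27 + (67-1)×14
= 27 + 924
= 951

a_67 = 951


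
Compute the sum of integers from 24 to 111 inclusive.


Σₖ₌24^111 k = Σₖ₌₁^111 k − Σₖ₌₁^23 k
= 111·112/2 − 23·24/2
= 6216 − 276 = 5940

Σk = 5940


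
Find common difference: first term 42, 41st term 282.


d = (aₙ - a₁)/(n-1)
= (282 - 42)/(41-1)
= 240/40 = 6

d = 6


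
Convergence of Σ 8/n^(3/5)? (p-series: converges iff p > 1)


p-series test: Σ c/n^p converges if p > 1, diverges if p ≤ 1 (constant c > 0 doesn't affect convergence).
p = 3/5
3/5 ≤ 1 → DIVERGES

Diverges (p = 3/5 ≤ 1)


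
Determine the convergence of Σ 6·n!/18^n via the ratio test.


aₙ = 6·n!/18^n
a_{n+1}/aₙ = (n+1)!/18^(n+1) × 18^n/n!  (constant 6 cancels)
= (n+1)/18
L = lim(n→∞) (n+1)/18 = ∞
L > 1 → series DIVERGES

Diverges (ratio test: L = ∞ > 1)


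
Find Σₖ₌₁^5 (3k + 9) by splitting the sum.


Σ(3k+9) = 3·Σk + 9·n
= 3·15 + 9·5
= 45 + 45 = 90

Σ = 90
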